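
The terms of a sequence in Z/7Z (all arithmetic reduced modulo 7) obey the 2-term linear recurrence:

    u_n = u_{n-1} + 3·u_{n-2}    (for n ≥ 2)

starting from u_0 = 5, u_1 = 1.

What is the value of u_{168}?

5

u_2 = 1·1 + 3·5 = 2
u_3 = 1·2 + 3·1 = 5
u_4 = 1·5 + 3·2 = 4
u_5 = 1·4 + 3·5 = 5
u_6 = 1·5 + 3·4 = 3
u_7 = 1·3 + 3·5 = 4
u_8 = 1·4 + 3·3 = 6
u_9 = 1·6 + 3·4 = 4
u_10 = 1·4 + 3·6 = 1
u_11 = 1·1 + 3·4 = 6
u_12 = 1·6 + 3·1 = 2
u_13 = 1·2 + 3·6 = 6
u_14 = 1·6 + 3·2 = 5
u_15 = 1·5 + 3·6 = 2
u_16 = 1·2 + 3·5 = 3
u_17 = 1·3 + 3·2 = 2
u_18 = 1·2 + 3·3 = 4
u_19 = 1·4 + 3·2 = 3
u_20 = 1·3 + 3·4 = 1
u_21 = 1·1 + 3·3 = 3
u_22 = 1·3 + 3·1 = 6
u_23 = 1·6 + 3·3 = 1
u_24 = 1·1 + 3·6 = 5
u_25 = 1·5 + 3·1 = 1
(u_24, u_25) = (5, 1) = (u_0, u_1), so the sequence has period 24.
168 ≡ 0 (mod 24), hence u_168 = u_0 = 5.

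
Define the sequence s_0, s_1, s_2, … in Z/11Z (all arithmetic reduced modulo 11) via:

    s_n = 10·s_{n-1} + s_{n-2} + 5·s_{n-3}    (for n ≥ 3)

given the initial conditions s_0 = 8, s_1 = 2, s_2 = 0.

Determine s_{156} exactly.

3

s_3 = 10·0 + 1·2 + 5·8 = 9
s_4 = 10·9 + 1·0 + 5·2 = 1
s_5 = 10·1 + 1·9 + 5·0 = 8
s_6 = 10·8 + 1·1 + 5·9 = 5
s_7 = 10·5 + 1·8 + 5·1 = 8
s_8 = 10·8 + 1·5 + 5·8 = 4
s_9 = 10·4 + 1·8 + 5·5 = 7
s_10 = 10·7 + 1·4 + 5·8 = 4
s_11 = 10·4 + 1·7 + 5·4 = 1
s_12 = 10·1 + 1·4 + 5·7 = 5
s_13 = 10·5 + 1·1 + 5·4 = 5
s_14 = 10·5 + 1·5 + 5·1 = 5
s_15 = 10·5 + 1·5 + 5·5 = 3
s_16 = 10·3 + 1·5 + 5·5 = 5
s_17 = 10·5 + 1·3 + 5·5 = 1
s_18 = 10·1 + 1·5 + 5·3 = 8
s_19 = 10·8 + 1·1 + 5·5 = 7
s_20 = 10·7 + 1·8 + 5·1 = 6
s_21 = 10·6 + 1·7 + 5·8 = 8
s_22 = 10·8 + 1·6 + 5·7 = 0
s_23 = 10·0 + 1·8 + 5·6 = 5
s_24 = 10·5 + 1·0 + 5·8 = 2
s_25 = 10·2 + 1·5 + 5·0 = 3
s_26 = 10·3 + 1·2 + 5·5 = 2
s_27 = 10·2 + 1·3 + 5·2 = 0
s_28 = 10·0 + 1·2 + 5·3 = 6
s_29 = 10·6 + 1·0 + 5·2 = 4
s_30 = 10·4 + 1·6 + 5·0 = 2
s_31 = 10·2 + 1·4 + 5·6 = 10
s_32 = 10·10 + 1·2 + 5·4 = 1
s_33 = 10·1 + 1·10 + 5·2 = 8
s_34 = 10·8 + 1·1 + 5·10 = 10
s_35 = 10·10 + 1·8 + 5·1 = 3
s_36 = 10·3 + 1·10 + 5·8 = 3
s_37 = 10·3 + 1·3 + 5·10 = 6
s_38 = 10·6 + 1·3 + 5·3 = 1
s_39 = 10·1 + 1·6 + 5·3 = 9
s_40 = 10·9 + 1·1 + 5·6 = 0
s_41 = 10·0 + 1·9 + 5·1 = 3
s_42 = 10·3 + 1·0 + 5·9 = 9
s_43 = 10·9 + 1·3 + 5·0 = 5
s_44 = 10·5 + 1·9 + 5·3 = 8
s_45 = 10·8 + 1·5 + 5·9 = 9
s_46 = 10·9 + 1·8 + 5·5 = 2
s_47 = 10·2 + 1·9 + 5·8 = 3
s_48 = 10·3 + 1·2 + 5·9 = 0
s_49 = 10·0 + 1·3 + 5·2 = 2
s_50 = 10·2 + 1·0 + 5·3 = 2
s_51 = 10·2 + 1·2 + 5·0 = 0
s_52 = 10·0 + 1·2 + 5·2 = 1
s_53 = 10·1 + 1·0 + 5·2 = 9
s_54 = 10·9 + 1·1 + 5·0 = 3
s_55 = 10·3 + 1·9 + 5·1 = 0
s_56 = 10·0 + 1·3 + 5·9 = 4
s_57 = 10·4 + 1·0 + 5·3 = 0
s_58 = 10·0 + 1·4 + 5·0 = 4
s_59 = 10·4 + 1·0 + 5·4 = 5
s_60 = 10·5 + 1·4 + 5·0 = 10
s_61 = 10·10 + 1·5 + 5·4 = 4
s_62 = 10·4 + 1·10 + 5·5 = 9
s_63 = 10·9 + 1·4 + 5·10 = 1
s_64 = 10·1 + 1·9 + 5·4 = 6
s_65 = 10·6 + 1·1 + 5·9 = 7
s_66 = 10·7 + 1·6 + 5·1 = 4
s_67 = 10·4 + 1·7 + 5·6 = 0
s_68 = 10·0 + 1·4 + 5·7 = 6
s_69 = 10·6 + 1·0 + 5·4 = 3
s_70 = 10·3 + 1·6 + 5·0 = 3
s_71 = 10·3 + 1·3 + 5·6 = 8
s_72 = 10·8 + 1·3 + 5·3 = 10
s_73 = 10·10 + 1·8 + 5·3 = 2
s_74 = 10·2 + 1·10 + 5·8 = 4
s_75 = 10·4 + 1·2 + 5·10 = 4
s_76 = 10·4 + 1·4 + 5·2 = 10
s_77 = 10·10 + 1·4 + 5·4 = 3
s_78 = 10·3 + 1·10 + 5·4 = 5
s_79 = 10·5 + 1·3 + 5·10 = 4
s_80 = 10·4 + 1·5 + 5·3 = 5
s_81 = 10·5 + 1·4 + 5·5 = 2
s_82 = 10·2 + 1·5 + 5·4 = 1
s_83 = 10·1 + 1·2 + 5·5 = 4
s_84 = 10·4 + 1·1 + 5·2 = 7
s_85 = 10·7 + 1·4 + 5·1 = 2
s_86 = 10·2 + 1·7 + 5·4 = 3
s_87 = 10·3 + 1·2 + 5·7 = 1
s_88 = 10·1 + 1·3 + 5·2 = 1
s_89 = 10·1 + 1·1 + 5·3 = 4
s_90 = 10·4 + 1·1 + 5·1 = 2
s_91 = 10·2 + 1·4 + 5·1 = 7
s_92 = 10·7 + 1·2 + 5·4 = 4
s_93 = 10·4 + 1·7 + 5·2 = 2
s_94 = 10·2 + 1·4 + 5·7 = 4
s_95 = 10·4 + 1·2 + 5·4 = 7
s_96 = 10·7 + 1·4 + 5·2 = 7
s_97 = 10·7 + 1·7 + 5·4 = 9
s_98 = 10·9 + 1·7 + 5·7 = 0
s_99 = 10·0 + 1·9 + 5·7 = 0
s_100 = 10·0 + 1·0 + 5·9 = 1
s_101 = 10·1 + 1·0 + 5·0 = 10
s_102 = 10·10 + 1·1 + 5·0 = 2
s_103 = 10·2 + 1·10 + 5·1 = 2
s_104 = 10·2 + 1·2 + 5·10 = 6
s_105 = 10·6 + 1·2 + 5·2 = 6
s_106 = 10·6 + 1·6 + 5·2 = 10
s_107 = 10·10 + 1·6 + 5·6 = 4
s_108 = 10·4 + 1·10 + 5·6 = 3
s_109 = 10·3 + 1·4 + 5·10 = 7
s_110 = 10·7 + 1·3 + 5·4 = 5
s_111 = 10·5 + 1·7 + 5·3 = 6
s_112 = 10·6 + 1·5 + 5·7 = 1
s_113 = 10·1 + 1·6 + 5·5 = 8
s_114 = 10·8 + 1·1 + 5·6 = 1
s_115 = 10·1 + 1·8 + 5·1 = 1
s_116 = 10·1 + 1·1 + 5·8 = 7
s_117 = 10·7 + 1·1 + 5·1 = 10
s_118 = 10·10 + 1·7 + 5·1 = 2
s_119 = 10·2 + 1·10 + 5·7 = 10
s_120 = 10·10 + 1·2 + 5·10 = 9
s_121 = 10·9 + 1·10 + 5·2 = 0
s_122 = 10·0 + 1·9 + 5·10 = 4
s_123 = 10·4 + 1·0 + 5·9 = 8
s_124 = 10·8 + 1·4 + 5·0 = 7
s_125 = 10·7 + 1·8 + 5·4 = 10
s_126 = 10·10 + 1·7 + 5·8 = 4
s_127 = 10·4 + 1·10 + 5·7 = 8
s_128 = 10·8 + 1·4 + 5·10 = 2
s_129 = 10·2 + 1·8 + 5·4 = 4
s_130 = 10·4 + 1·2 + 5·8 = 5
s_131 = 10·5 + 1·4 + 5·2 = 9
s_132 = 10·9 + 1·5 + 5·4 = 5
s_133 = 10·5 + 1·9 + 5·5 = 7
s_134 = 10·7 + 1·5 + 5·9 = 10
s_135 = 10·10 + 1·7 + 5·5 = 0
s_136 = 10·0 + 1·10 + 5·7 = 1
s_137 = 10·1 + 1·0 + 5·10 = 5
s_138 = 10·5 + 1·1 + 5·0 = 7
s_139 = 10·7 + 1·5 + 5·1 = 3
s_140 = 10·3 + 1·7 + 5·5 = 7
s_141 = 10·7 + 1·3 + 5·7 = 9
s_142 = 10·9 + 1·7 + 5·3 = 2
s_143 = 10·2 + 1·9 + 5·7 = 9
s_144 = 10·9 + 1·2 + 5·9 = 5
s_145 = 10·5 + 1·9 + 5·2 = 3
s_146 = 10·3 + 1·5 + 5·9 = 3
s_147 = 10·3 + 1·3 + 5·5 = 3
s_148 = 10·3 + 1·3 + 5·3 = 4
s_149 = 10·4 + 1·3 + 5·3 = 3
s_150 = 10·3 + 1·4 + 5·3 = 5
s_151 = 10·5 + 1·3 + 5·4 = 7
s_152 = 10·7 + 1·5 + 5·3 = 2
s_153 = 10·2 + 1·7 + 5·5 = 8
s_154 = 10·8 + 1·2 + 5·7 = 7
s_155 = 10·7 + 1·8 + 5·2 = 0
s_156 = 10·0 + 1·7 + 5·8 = 3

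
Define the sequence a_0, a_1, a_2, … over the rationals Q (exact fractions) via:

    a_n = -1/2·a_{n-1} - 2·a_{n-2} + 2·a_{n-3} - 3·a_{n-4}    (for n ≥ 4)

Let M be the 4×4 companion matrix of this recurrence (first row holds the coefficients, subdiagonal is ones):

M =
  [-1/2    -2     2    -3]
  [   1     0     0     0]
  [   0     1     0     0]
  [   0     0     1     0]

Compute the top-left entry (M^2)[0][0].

(M^2)[0][0] is the top entry after applying M 2 times to the unit state (1, 0, 0, 0). Equivalently it is h_{5} for the auxiliary sequence (h_n) obeying the same recurrence with h_3 = 1 and h_i = 0 for 0 ≤ i < 3:
h_4 = -1/2·1 + -2·0 + 2·0 + -3·0 = -1/2
h_5 = -1/2·-1/2 + -2·1 + 2·0 + -3·0 = -7/4

-7/4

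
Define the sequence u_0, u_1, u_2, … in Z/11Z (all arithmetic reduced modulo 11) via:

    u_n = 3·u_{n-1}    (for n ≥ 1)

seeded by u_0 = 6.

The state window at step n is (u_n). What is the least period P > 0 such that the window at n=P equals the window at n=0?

5

n=0: window = (6)
n=1: window = (7)
n=2: window = (10)
n=3: window = (8)
n=4: window = (2)
n=5: window = (6)
window at n=5 equals window at n=0 → period = 5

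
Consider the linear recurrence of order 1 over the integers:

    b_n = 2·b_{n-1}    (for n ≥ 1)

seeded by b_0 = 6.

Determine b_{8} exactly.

1536

b_1 = 2·6 = 12
b_2 = 2·12 = 24
b_3 = 2·24 = 48
b_4 = 2·48 = 96
b_5 = 2·96 = 192
b_6 = 2·192 = 384
b_7 = 2·384 = 768
b_8 = 2·768 = 1536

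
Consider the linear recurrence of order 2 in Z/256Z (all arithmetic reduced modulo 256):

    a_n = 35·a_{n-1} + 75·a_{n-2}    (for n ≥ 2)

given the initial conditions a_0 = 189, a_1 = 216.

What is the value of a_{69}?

141

a_2 = 35·216 + 75·189 = 231
a_3 = 35·231 + 75·216 = 221
a_4 = 35·221 + 75·231 = 228
a_5 = 35·228 + 75·221 = 235
a_6 = 35·235 + 75·228 = 237
a_7 = 35·237 + 75·235 = 64
a_8 = 35·64 + 75·237 = 47
a_9 = 35·47 + 75·64 = 45
a_10 = 35·45 + 75·47 = 236
a_11 = 35·236 + 75·45 = 115
a_12 = 35·115 + 75·236 = 221
a_13 = 35·221 + 75·115 = 232
a_14 = 35·232 + 75·221 = 119
a_15 = 35·119 + 75·232 = 61
a_16 = 35·61 + 75·119 = 52
a_17 = 35·52 + 75·61 = 251
a_18 = 35·251 + 75·52 = 141
a_19 = 35·141 + 75·251 = 208
a_20 = 35·208 + 75·141 = 191
a_21 = 35·191 + 75·208 = 13
a_22 = 35·13 + 75·191 = 188
a_23 = 35·188 + 75·13 = 131
a_24 = 35·131 + 75·188 = 253
a_25 = 35·253 + 75·131 = 248
a_26 = 35·248 + 75·253 = 7
a_27 = 35·7 + 75·248 = 157
a_28 = 35·157 + 75·7 = 132
a_29 = 35·132 + 75·157 = 11
a_30 = 35·11 + 75·132 = 45
a_31 = 35·45 + 75·11 = 96
a_32 = 35·96 + 75·45 = 79
a_33 = 35·79 + 75·96 = 237
a_34 = 35·237 + 75·79 = 140
a_35 = 35·140 + 75·237 = 147
a_36 = 35·147 + 75·140 = 29
a_37 = 35·29 + 75·147 = 8
a_38 = 35·8 + 75·29 = 151
a_39 = 35·151 + 75·8 = 253
a_40 = 35·253 + 75·151 = 212
a_41 = 35·212 + 75·253 = 27
a_42 = 35·27 + 75·212 = 205
a_43 = 35·205 + 75·27 = 240
a_44 = 35·240 + 75·205 = 223
a_45 = 35·223 + 75·240 = 205
a_46 = 35·205 + 75·223 = 92
a_47 = 35·92 + 75·205 = 163
a_48 = 35·163 + 75·92 = 61
a_49 = 35·61 + 75·163 = 24
a_50 = 35·24 + 75·61 = 39
a_51 = 35·39 + 75·24 = 93
a_52 = 35·93 + 75·39 = 36
a_53 = 35·36 + 75·93 = 43
a_54 = 35·43 + 75·36 = 109
a_55 = 35·109 + 75·43 = 128
a_56 = 35·128 + 75·109 = 111
a_57 = 35·111 + 75·128 = 173
a_58 = 35·173 + 75·111 = 44
a_59 = 35·44 + 75·173 = 179
a_60 = 35·179 + 75·44 = 93
a_61 = 35·93 + 75·179 = 40
a_62 = 35·40 + 75·93 = 183
a_63 = 35·183 + 75·40 = 189
a_64 = 35·189 + 75·183 = 116
a_65 = 35·116 + 75·189 = 59
a_66 = 35·59 + 75·116 = 13
a_67 = 35·13 + 75·59 = 16
a_68 = 35·16 + 75·13 = 255
a_69 = 35·255 + 75·16 = 141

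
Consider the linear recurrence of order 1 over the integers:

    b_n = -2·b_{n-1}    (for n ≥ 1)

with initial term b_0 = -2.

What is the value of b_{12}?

b_1 = -2·-2 = 4
b_2 = -2·4 = -8
b_3 = -2·-8 = 16
b_4 = -2·16 = -32
b_5 = -2·-32 = 64
b_6 = -2·64 = -128
b_7 = -2·-128 = 256
b_8 = -2·256 = -512
b_9 = -2·-512 = 1024
b_10 = -2·1024 = -2048
b_11 = -2·-2048 = 4096
b_12 = -2·4096 = -8192

-8192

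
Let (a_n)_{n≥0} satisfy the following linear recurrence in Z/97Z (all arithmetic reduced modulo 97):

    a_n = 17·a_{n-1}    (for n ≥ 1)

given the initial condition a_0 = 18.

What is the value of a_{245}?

37

a_1 = 17·18 = 15
a_2 = 17·15 = 61
a_3 = 17·61 = 67
a_4 = 17·67 = 72
a_5 = 17·72 = 60
a_6 = 17·60 = 50
a_7 = 17·50 = 74
a_8 = 17·74 = 94
a_9 = 17·94 = 46
a_10 = 17·46 = 6
a_11 = 17·6 = 5
a_12 = 17·5 = 85
a_13 = 17·85 = 87
a_14 = 17·87 = 24
a_15 = 17·24 = 20
a_16 = 17·20 = 49
a_17 = 17·49 = 57
a_18 = 17·57 = 96
a_19 = 17·96 = 80
a_20 = 17·80 = 2
a_21 = 17·2 = 34
a_22 = 17·34 = 93
a_23 = 17·93 = 29
a_24 = 17·29 = 8
a_25 = 17·8 = 39
a_26 = 17·39 = 81
a_27 = 17·81 = 19
a_28 = 17·19 = 32
a_29 = 17·32 = 59
a_30 = 17·59 = 33
a_31 = 17·33 = 76
a_32 = 17·76 = 31
a_33 = 17·31 = 42
a_34 = 17·42 = 35
a_35 = 17·35 = 13
a_36 = 17·13 = 27
a_37 = 17·27 = 71
a_38 = 17·71 = 43
a_39 = 17·43 = 52
a_40 = 17·52 = 11
a_41 = 17·11 = 90
a_42 = 17·90 = 75
a_43 = 17·75 = 14
a_44 = 17·14 = 44
a_45 = 17·44 = 69
a_46 = 17·69 = 9
a_47 = 17·9 = 56
a_48 = 17·56 = 79
a_49 = 17·79 = 82
a_50 = 17·82 = 36
a_51 = 17·36 = 30
a_52 = 17·30 = 25
a_53 = 17·25 = 37
a_54 = 17·37 = 47
a_55 = 17·47 = 23
a_56 = 17·23 = 3
a_57 = 17·3 = 51
a_58 = 17·51 = 91
a_59 = 17·91 = 92
a_60 = 17·92 = 12
a_61 = 17·12 = 10
a_62 = 17·10 = 73
a_63 = 17·73 = 77
a_64 = 17·77 = 48
a_65 = 17·48 = 40
a_66 = 17·40 = 1
a_67 = 17·1 = 17
a_68 = 17·17 = 95
a_69 = 17·95 = 63
a_70 = 17·63 = 4
a_71 = 17·4 = 68
a_72 = 17·68 = 89
a_73 = 17·89 = 58
a_74 = 17·58 = 16
a_75 = 17·16 = 78
a_76 = 17·78 = 65
a_77 = 17·65 = 38
a_78 = 17·38 = 64
a_79 = 17·64 = 21
a_80 = 17·21 = 66
a_81 = 17·66 = 55
a_82 = 17·55 = 62
a_83 = 17·62 = 84
a_84 = 17·84 = 70
a_85 = 17·70 = 26
a_86 = 17·26 = 54
a_87 = 17·54 = 45
a_88 = 17·45 = 86
a_89 = 17·86 = 7
a_90 = 17·7 = 22
a_91 = 17·22 = 83
a_92 = 17·83 = 53
a_93 = 17·53 = 28
a_94 = 17·28 = 88
a_95 = 17·88 = 41
a_96 = 17·41 = 18
(a_96) = (18) = (a_0), so the sequence has period 96.
245 ≡ 53 (mod 96), hence a_245 = a_53 = 37.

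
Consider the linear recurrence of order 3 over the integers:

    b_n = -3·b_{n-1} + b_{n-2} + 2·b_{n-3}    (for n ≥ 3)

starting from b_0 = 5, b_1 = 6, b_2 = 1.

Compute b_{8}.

-2727

b_3 = -3·1 + 1·6 + 2·5 = 13
b_4 = -3·13 + 1·1 + 2·6 = -26
b_5 = -3·-26 + 1·13 + 2·1 = 93
b_6 = -3·93 + 1·-26 + 2·13 = -279
b_7 = -3·-279 + 1·93 + 2·-26 = 878
b_8 = -3·878 + 1·-279 + 2·93 = -2727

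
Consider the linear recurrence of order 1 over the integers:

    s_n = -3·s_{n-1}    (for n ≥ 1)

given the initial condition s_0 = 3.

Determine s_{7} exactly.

-6561

s_1 = -3·3 = -9
s_2 = -3·-9 = 27
s_3 = -3·27 = -81
s_4 = -3·-81 = 243
s_5 = -3·243 = -729
s_6 = -3·-729 = 2187
s_7 = -3·2187 = -6561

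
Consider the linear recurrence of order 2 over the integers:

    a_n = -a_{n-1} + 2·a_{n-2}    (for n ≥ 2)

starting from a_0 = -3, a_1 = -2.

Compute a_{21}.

699048

a_2 = -1·-2 + 2·-3 = -4
a_3 = -1·-4 + 2·-2 = 0
a_4 = -1·0 + 2·-4 = -8
a_5 = -1·-8 + 2·0 = 8
a_6 = -1·8 + 2·-8 = -24
a_7 = -1·-24 + 2·8 = 40
a_8 = -1·40 + 2·-24 = -88
a_9 = -1·-88 + 2·40 = 168
a_10 = -1·168 + 2·-88 = -344
a_11 = -1·-344 + 2·168 = 680
a_12 = -1·680 + 2·-344 = -1368
a_13 = -1·-1368 + 2·680 = 2728
a_14 = -1·2728 + 2·-1368 = -5464
a_15 = -1·-5464 + 2·2728 = 10920
a_16 = -1·10920 + 2·-5464 = -21848
a_17 = -1·-21848 + 2·10920 = 43688
a_18 = -1·43688 + 2·-21848 = -87384
a_19 = -1·-87384 + 2·43688 = 174760
a_20 = -1·174760 + 2·-87384 = -349528
a_21 = -1·-349528 + 2·174760 = 699048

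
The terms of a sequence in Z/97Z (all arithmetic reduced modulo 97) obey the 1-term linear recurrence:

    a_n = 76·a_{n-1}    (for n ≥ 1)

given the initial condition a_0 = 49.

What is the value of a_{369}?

a_1 = 76·49 = 38
a_2 = 76·38 = 75
a_3 = 76·75 = 74
a_4 = 76·74 = 95
a_5 = 76·95 = 42
a_6 = 76·42 = 88
a_7 = 76·88 = 92
a_8 = 76·92 = 8
a_9 = 76·8 = 26
a_10 = 76·26 = 36
a_11 = 76·36 = 20
a_12 = 76·20 = 65
a_13 = 76·65 = 90
a_14 = 76·90 = 50
a_15 = 76·50 = 17
a_16 = 76·17 = 31
a_17 = 76·31 = 28
a_18 = 76·28 = 91
a_19 = 76·91 = 29
a_20 = 76·29 = 70
a_21 = 76·70 = 82
a_22 = 76·82 = 24
a_23 = 76·24 = 78
a_24 = 76·78 = 11
a_25 = 76·11 = 60
a_26 = 76·60 = 1
a_27 = 76·1 = 76
a_28 = 76·76 = 53
a_29 = 76·53 = 51
a_30 = 76·51 = 93
a_31 = 76·93 = 84
a_32 = 76·84 = 79
a_33 = 76·79 = 87
a_34 = 76·87 = 16
a_35 = 76·16 = 52
a_36 = 76·52 = 72
a_37 = 76·72 = 40
a_38 = 76·40 = 33
a_39 = 76·33 = 83
a_40 = 76·83 = 3
a_41 = 76·3 = 34
a_42 = 76·34 = 62
a_43 = 76·62 = 56
a_44 = 76·56 = 85
a_45 = 76·85 = 58
a_46 = 76·58 = 43
a_47 = 76·43 = 67
a_48 = 76·67 = 48
a_49 = 76·48 = 59
a_50 = 76·59 = 22
a_51 = 76·22 = 23
a_52 = 76·23 = 2
a_53 = 76·2 = 55
a_54 = 76·55 = 9
a_55 = 76·9 = 5
a_56 = 76·5 = 89
a_57 = 76·89 = 71
a_58 = 76·71 = 61
a_59 = 76·61 = 77
a_60 = 76·77 = 32
a_61 = 76·32 = 7
a_62 = 76·7 = 47
a_63 = 76·47 = 80
a_64 = 76·80 = 66
a_65 = 76·66 = 69
a_66 = 76·69 = 6
a_67 = 76·6 = 68
a_68 = 76·68 = 27
a_69 = 76·27 = 15
a_70 = 76·15 = 73
a_71 = 76·73 = 19
a_72 = 76·19 = 86
a_73 = 76·86 = 37
a_74 = 76·37 = 96
a_75 = 76·96 = 21
a_76 = 76·21 = 44
a_77 = 76·44 = 46
a_78 = 76·46 = 4
a_79 = 76·4 = 13
a_80 = 76·13 = 18
a_81 = 76·18 = 10
a_82 = 76·10 = 81
a_83 = 76·81 = 45
a_84 = 76·45 = 25
a_85 = 76·25 = 57
a_86 = 76·57 = 64
a_87 = 76·64 = 14
a_88 = 76·14 = 94
a_89 = 76·94 = 63
a_90 = 76·63 = 35
a_91 = 76·35 = 41
a_92 = 76·41 = 12
a_93 = 76·12 = 39
a_94 = 76·39 = 54
a_95 = 76·54 = 30
a_96 = 76·30 = 49
(a_96) = (49) = (a_0), so the sequence has period 96.
369 ≡ 81 (mod 96), hence a_369 = a_81 = 10.

10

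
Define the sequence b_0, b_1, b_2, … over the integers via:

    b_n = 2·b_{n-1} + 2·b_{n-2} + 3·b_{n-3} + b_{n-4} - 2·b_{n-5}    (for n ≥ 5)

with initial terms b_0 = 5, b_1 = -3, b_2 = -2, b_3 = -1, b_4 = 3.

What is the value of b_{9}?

b_5 = 2·3 + 2·-1 + 3·-2 + 1·-3 + -2·5 = -15
b_6 = 2·-15 + 2·3 + 3·-1 + 1·-2 + -2·-3 = -23
b_7 = 2·-23 + 2·-15 + 3·3 + 1·-1 + -2·-2 = -64
b_8 = 2·-64 + 2·-23 + 3·-15 + 1·3 + -2·-1 = -214
b_9 = 2·-214 + 2·-64 + 3·-23 + 1·-15 + -2·3 = -646

-646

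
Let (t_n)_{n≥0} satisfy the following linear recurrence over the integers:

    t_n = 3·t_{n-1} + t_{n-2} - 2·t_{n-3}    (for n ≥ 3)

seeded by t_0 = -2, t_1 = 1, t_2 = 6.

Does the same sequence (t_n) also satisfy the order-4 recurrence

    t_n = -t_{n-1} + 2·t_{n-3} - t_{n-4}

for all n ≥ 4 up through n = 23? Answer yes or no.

no

Terms t_0..t_23: -2, 1, 6, 23, 73, 230, 717, 2235, 6962, 21687, 67553, 210422, 655445, 2041651, 6359554, 19809423, 61704521, 192203878, 598697309, 1864886763, 5808949842, 18094341671, 56362201329, 175563045974
n=4: candidate gives -19, actual t_4 = 73 ✗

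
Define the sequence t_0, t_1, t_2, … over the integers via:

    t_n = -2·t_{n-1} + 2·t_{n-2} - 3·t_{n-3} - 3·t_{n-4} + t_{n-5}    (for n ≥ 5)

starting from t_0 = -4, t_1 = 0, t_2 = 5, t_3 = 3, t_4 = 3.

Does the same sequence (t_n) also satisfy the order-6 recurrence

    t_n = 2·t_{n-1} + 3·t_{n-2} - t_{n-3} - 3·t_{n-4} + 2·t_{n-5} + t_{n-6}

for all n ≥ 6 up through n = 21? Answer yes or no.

no

Terms t_0..t_21: -4, 0, 5, 3, 3, -19, 20, -91, 273, -728, 2196, -6374, 18414, -53707, 156048, -453434, 1318469, -3832415, 11140219, -32384325, 94137492, -273648577
n=6: candidate gives -51, actual t_6 = 20 ✗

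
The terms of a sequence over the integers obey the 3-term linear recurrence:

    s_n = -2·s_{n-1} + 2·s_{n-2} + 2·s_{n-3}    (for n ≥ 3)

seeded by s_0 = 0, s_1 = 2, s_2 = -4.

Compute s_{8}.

s_3 = -2·-4 + 2·2 + 2·0 = 12
s_4 = -2·12 + 2·-4 + 2·2 = -28
s_5 = -2·-28 + 2·12 + 2·-4 = 72
s_6 = -2·72 + 2·-28 + 2·12 = -176
s_7 = -2·-176 + 2·72 + 2·-28 = 440
s_8 = -2·440 + 2·-176 + 2·72 = -1088

-1088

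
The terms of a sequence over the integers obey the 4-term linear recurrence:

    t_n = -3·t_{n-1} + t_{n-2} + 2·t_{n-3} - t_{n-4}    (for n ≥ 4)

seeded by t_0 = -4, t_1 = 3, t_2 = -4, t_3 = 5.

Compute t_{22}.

-3587185691

t_4 = -3·5 + 1·-4 + 2·3 + -1·-4 = -9
t_5 = -3·-9 + 1·5 + 2·-4 + -1·3 = 21
t_6 = -3·21 + 1·-9 + 2·5 + -1·-4 = -58
t_7 = -3·-58 + 1·21 + 2·-9 + -1·5 = 172
t_8 = -3·172 + 1·-58 + 2·21 + -1·-9 = -523
t_9 = -3·-523 + 1·172 + 2·-58 + -1·21 = 1604
t_10 = -3·1604 + 1·-523 + 2·172 + -1·-58 = -4933
t_11 = -3·-4933 + 1·1604 + 2·-523 + -1·172 = 15185
t_12 = -3·15185 + 1·-4933 + 2·1604 + -1·-523 = -46757
t_13 = -3·-46757 + 1·15185 + 2·-4933 + -1·1604 = 143986
t_14 = -3·143986 + 1·-46757 + 2·15185 + -1·-4933 = -443412
t_15 = -3·-443412 + 1·143986 + 2·-46757 + -1·15185 = 1365523
t_16 = -3·1365523 + 1·-443412 + 2·143986 + -1·-46757 = -4205252
t_17 = -3·-4205252 + 1·1365523 + 2·-443412 + -1·143986 = 12950469
t_18 = -3·12950469 + 1·-4205252 + 2·1365523 + -1·-443412 = -39882201
t_19 = -3·-39882201 + 1·12950469 + 2·-4205252 + -1·1365523 = 122821045
t_20 = -3·122821045 + 1·-39882201 + 2·12950469 + -1·-4205252 = -378239146
t_21 = -3·-378239146 + 1·122821045 + 2·-39882201 + -1·12950469 = 1164823612
t_22 = -3·1164823612 + 1·-378239146 + 2·122821045 + -1·-39882201 = -3587185691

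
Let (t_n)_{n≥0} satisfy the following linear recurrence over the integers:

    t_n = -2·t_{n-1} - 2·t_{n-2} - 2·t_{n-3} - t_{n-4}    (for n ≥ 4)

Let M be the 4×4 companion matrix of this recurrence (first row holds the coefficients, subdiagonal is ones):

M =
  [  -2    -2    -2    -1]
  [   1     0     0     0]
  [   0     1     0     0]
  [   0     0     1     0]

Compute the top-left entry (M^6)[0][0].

(M^6)[0][0] is the top entry after applying M 6 times to the unit state (1, 0, 0, 0). Equivalently it is h_{9} for the auxiliary sequence (h_n) obeying the same recurrence with h_3 = 1 and h_i = 0 for 0 ≤ i < 3:
h_4 = -2·1 + -2·0 + -2·0 + -1·0 = -2
h_5 = -2·-2 + -2·1 + -2·0 + -1·0 = 2
h_6 = -2·2 + -2·-2 + -2·1 + -1·0 = -2
h_7 = -2·-2 + -2·2 + -2·-2 + -1·1 = 3
h_8 = -2·3 + -2·-2 + -2·2 + -1·-2 = -4
h_9 = -2·-4 + -2·3 + -2·-2 + -1·2 = 4

4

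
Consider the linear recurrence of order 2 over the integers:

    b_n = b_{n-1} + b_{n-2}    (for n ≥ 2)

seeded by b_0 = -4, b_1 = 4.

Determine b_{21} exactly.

b_2 = 1·4 + 1·-4 = 0
b_3 = 1·0 + 1·4 = 4
b_4 = 1·4 + 1·0 = 4
b_5 = 1·4 + 1·4 = 8
b_6 = 1·8 + 1·4 = 12
b_7 = 1·12 + 1·8 = 20
b_8 = 1·20 + 1·12 = 32
b_9 = 1·32 + 1·20 = 52
b_10 = 1·52 + 1·32 = 84
b_11 = 1·84 + 1·52 = 136
b_12 = 1·136 + 1·84 = 220
b_13 = 1·220 + 1·136 = 356
b_14 = 1·356 + 1·220 = 576
b_15 = 1·576 + 1·356 = 932
b_16 = 1·932 + 1·576 = 1508
b_17 = 1·1508 + 1·932 = 2440
b_18 = 1·2440 + 1·1508 = 3948
b_19 = 1·3948 + 1·2440 = 6388
b_20 = 1·6388 + 1·3948 = 10336
b_21 = 1·10336 + 1·6388 = 16724

16724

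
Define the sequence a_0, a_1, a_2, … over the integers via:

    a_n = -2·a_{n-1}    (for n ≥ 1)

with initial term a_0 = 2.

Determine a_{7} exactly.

-256

a_1 = -2·2 = -4
a_2 = -2·-4 = 8
a_3 = -2·8 = -16
a_4 = -2·-16 = 32
a_5 = -2·32 = -64
a_6 = -2·-64 = 128
a_7 = -2·128 = -256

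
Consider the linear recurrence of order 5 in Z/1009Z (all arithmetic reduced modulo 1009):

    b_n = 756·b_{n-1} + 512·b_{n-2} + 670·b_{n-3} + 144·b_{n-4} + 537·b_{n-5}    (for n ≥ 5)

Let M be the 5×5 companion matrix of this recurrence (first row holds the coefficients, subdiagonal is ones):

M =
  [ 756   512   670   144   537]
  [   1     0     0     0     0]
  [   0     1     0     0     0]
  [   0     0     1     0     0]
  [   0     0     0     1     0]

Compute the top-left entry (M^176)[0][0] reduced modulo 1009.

31

(M^176)[0][0] is the top entry after applying M 176 times to the unit state (1, 0, 0, 0, 0). Equivalently it is h_{180} for the auxiliary sequence (h_n) obeying the same recurrence with h_4 = 1 and h_i = 0 for 0 ≤ i < 4:
h_5 = 756·1 + 512·0 + 670·0 + 144·0 + 537·0 = 756
h_6 = 756·756 + 512·1 + 670·0 + 144·0 + 537·0 = 954
h_7 = 756·954 + 512·756 + 670·1 + 144·0 + 537·0 = 75
h_8 = 756·75 + 512·954 + 670·756 + 144·1 + 537·0 = 434
h_9 = 756·434 + 512·75 + 670·954 + 144·756 + 537·1 = 140
h_10 = 756·140 + 512·434 + 670·75 + 144·954 + 537·756 = 429
Continuing the recurrence:
  h_11 = 91;  h_12 = 695;  h_13 = 742;  h_14 = 782;  h_15 = 238;  h_16 = 464
  h_17 = 476;  h_18 = 642;  h_19 = 830;  h_20 = 622;  h_21 = 392;  h_22 = 431
  h_23 = 1008;  h_24 = 762;  h_25 = 605;  h_26 = 441;  h_27 = 651;  h_28 = 500
  h_29 = 695;  h_30 = 660;  h_31 = 807;  h_32 = 887;  h_33 = 643;  h_34 = 818
  h_35 = 596;  h_36 = 693;  h_37 = 679;  h_38 = 108;  h_39 = 42;  h_40 = 245
  h_41 = 323;  h_42 = 4;  h_43 = 57;  h_44 = 540;  h_45 = 673;  h_46 = 593
  h_47 = 654;  h_48 = 214;  h_49 = 413;  h_50 = 114;  h_51 = 23;  h_52 = 937
  h_53 = 260;  h_54 = 622;  h_55 = 116;  h_56 = 150;  h_57 = 61;  h_58 = 999
  h_59 = 660;  h_60 = 85;  h_61 = 494;  h_62 = 563;  h_63 = 823;  h_64 = 747
  h_65 = 905;  h_66 = 890;  h_67 = 182;  h_68 = 544;  h_69 = 654;  h_70 = 582
  h_71 = 806;  h_72 = 1007;  h_73 = 820;  h_74 = 711;  h_75 = 266;  h_76 = 265
  h_77 = 619;  h_78 = 780;  h_79 = 859;  h_80 = 835;  h_81 = 837;  h_82 = 996
  h_83 = 159;  h_84 = 665;  h_85 = 155;  h_86 = 769;  h_87 = 181;  h_88 = 285
  h_89 = 59;  h_90 = 256;  h_91 = 97;  h_92 = 769;  h_93 = 494;  h_94 = 701
  h_95 = 630;  h_96 = 144;  h_97 = 835;  h_98 = 999;  h_99 = 831;  h_100 = 869
  h_101 = 955;  h_102 = 274;  h_103 = 208;  h_104 = 314;  h_105 = 544;  h_106 = 415
  h_107 = 1008;  h_108 = 582;  h_109 = 889;  h_110 = 505;  h_111 = 675;  h_112 = 855
  h_113 = 85;  h_114 = 973;  h_115 = 1007;  h_116 = 948;  h_117 = 551;  h_118 = 665
  h_119 = 909;  h_120 = 630;  h_121 = 36;  h_122 = 411;  h_123 = 197;  h_124 = 760
  h_125 = 750;  h_126 = 222;  h_127 = 425;  h_128 = 415;  h_129 = 535;  h_130 = 492
  h_131 = 490;  h_132 = 466;  h_133 = 722;  h_134 = 754;  h_135 = 524;  h_136 = 937
  h_137 = 679;  h_138 = 22;  h_139 = 293;  h_140 = 172;  h_141 = 750;  h_142 = 293
  h_143 = 851;  h_144 = 805;  h_145 = 114;  h_146 = 965;  h_147 = 815;  h_148 = 820
  h_149 = 434;  h_150 = 852;  h_151 = 997;  h_152 = 309;  h_153 = 535;  h_154 = 256
  h_155 = 202;  h_156 = 220;  h_157 = 135;  h_158 = 187;  h_159 = 781;  h_160 = 612
  h_161 = 379;  h_162 = 662;  h_163 = 698;  h_164 = 570;  h_165 = 656;  h_166 = 427
  h_167 = 243;  h_168 = 175;  h_169 = 954;  h_170 = 19;  h_171 = 469;  h_172 = 831
  h_173 = 527;  h_174 = 406;  h_175 = 469;  h_176 = 568;  h_177 = 641;  h_178 = 343
h_179 = 756·343 + 512·641 + 670·568 + 144·469 + 537·406 = 440
h_180 = 756·440 + 512·343 + 670·641 + 144·568 + 537·469 = 31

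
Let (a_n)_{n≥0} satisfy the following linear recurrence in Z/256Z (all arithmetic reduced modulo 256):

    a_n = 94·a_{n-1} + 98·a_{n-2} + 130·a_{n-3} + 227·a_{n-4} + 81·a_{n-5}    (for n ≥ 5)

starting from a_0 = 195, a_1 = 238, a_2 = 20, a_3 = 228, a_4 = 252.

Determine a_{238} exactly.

240

a_5 = 94·252 + 98·228 + 130·20 + 227·238 + 81·195 = 181
a_6 = 94·181 + 98·252 + 130·228 + 227·20 + 81·238 = 192
a_7 = 94·192 + 98·181 + 130·252 + 227·228 + 81·20 = 66
a_8 = 94·66 + 98·192 + 130·181 + 227·252 + 81·228 = 62
a_9 = 94·62 + 98·66 + 130·192 + 227·181 + 81·252 = 195
a_10 = 94·195 + 98·62 + 130·66 + 227·192 + 81·181 = 95
Continuing the recurrence:
  a_11 = 74;  a_12 = 108;  a_13 = 193;  a_14 = 186;  a_15 = 179;  a_16 = 30
  a_17 = 77;  a_18 = 167;  a_19 = 155;  a_20 = 47;  a_21 = 43;  a_22 = 240
  a_23 = 188;  a_24 = 118;  a_25 = 44;  a_26 = 55;  a_27 = 154;  a_28 = 16
  a_29 = 28;  a_30 = 77;  a_31 = 19;  a_32 = 150;  a_33 = 88;  a_34 = 133
  a_35 = 232;  a_36 = 207;  a_37 = 218;  a_38 = 225;  a_39 = 253;  a_40 = 177
  a_41 = 231;  a_42 = 139;  a_43 = 226;  a_44 = 128;  a_45 = 240;  a_46 = 60
  a_47 = 73;  a_48 = 168;  a_49 = 106;  a_50 = 114;  a_51 = 119;  a_52 = 59
  a_53 = 66;  a_54 = 224;  a_55 = 17;  a_56 = 122;  a_57 = 63;  a_58 = 250
  a_59 = 209;  a_60 = 255;  a_61 = 15;  a_62 = 223;  a_63 = 139;  a_64 = 68
  a_65 = 104;  a_66 = 74;  a_67 = 84;  a_68 = 67;  a_69 = 18;  a_70 = 112
  a_71 = 240;  a_72 = 33;  a_73 = 7;  a_74 = 22;  a_75 = 196;  a_76 = 37
  a_77 = 112;  a_78 = 139;  a_79 = 118;  a_80 = 61;  a_81 = 45;  a_82 = 125
  a_83 = 183;  a_84 = 83;  a_85 = 54;  a_86 = 156;  a_87 = 236;  a_88 = 76
  a_89 = 157;  a_90 = 0;  a_91 = 82;  a_92 = 230;  a_93 = 27;  a_94 = 71
  a_95 = 234;  a_96 = 180;  a_97 = 113;  a_98 = 186;  a_99 = 235;  a_100 = 134
  a_101 = 197;  a_102 = 167;  a_103 = 3;  a_104 = 63;  a_105 = 43;  a_106 = 216
  a_107 = 68;  a_108 = 78;  a_109 = 108;  a_110 = 47;  a_111 = 218;  a_112 = 144
  a_113 = 164;  a_114 = 229;  a_115 = 43;  a_116 = 102;  a_117 = 48;  a_118 = 117
  a_119 = 184;  a_120 = 199;  a_121 = 194;  a_122 = 201;  a_123 = 77;  a_124 = 105
  a_125 = 23;  a_126 = 91;  a_127 = 106;  a_128 = 232;  a_129 = 152;  a_130 = 108
  a_131 = 113;  a_132 = 72;  a_133 = 186;  a_134 = 26;  a_135 = 175;  a_136 = 67
  a_137 = 130;  a_138 = 40;  a_139 = 225;  a_140 = 186;  a_141 = 55;  a_142 = 66
  a_143 = 233;  a_144 = 223;  a_145 = 55;  a_146 = 207;  a_147 = 203;  a_148 = 44
  a_149 = 80;  a_150 = 66;  a_151 = 180;  a_152 = 59;  a_153 = 242;  a_154 = 176
  a_155 = 184;  a_156 = 25;  a_157 = 63;  a_158 = 198;  a_159 = 92;  a_160 = 245
  a_161 = 128;  a_162 = 3;  a_163 = 190;  a_164 = 69;  a_165 = 157;  a_166 = 181
  a_167 = 7;  a_168 = 227;  a_169 = 254;  a_170 = 228;  a_171 = 180;  a_172 = 220
  a_173 = 133;  a_174 = 0;  a_175 = 98;  a_176 = 142;  a_177 = 51;  a_178 = 239
  a_179 = 74;  a_180 = 124;  a_181 = 97;  a_182 = 186;  a_183 = 163;  a_184 = 174
  a_185 = 253;  a_186 = 231;  a_187 = 107;  a_188 = 15;  a_189 = 43;  a_190 = 192
  a_191 = 140;  a_192 = 230;  a_193 = 108;  a_194 = 167;  a_195 = 90;  a_196 = 16
  a_197 = 172;  a_198 = 61;  a_199 = 3;  a_200 = 118;  a_201 = 8;  a_202 = 37
  a_203 = 136;  a_204 = 191;  a_205 = 106;  a_206 = 113;  a_207 = 93;  a_208 = 161
  a_209 = 135;  a_210 = 43;  a_211 = 114;  a_212 = 16;  a_213 = 0;  a_214 = 220
  a_215 = 153;  a_216 = 168;  a_217 = 10;  a_218 = 194;  a_219 = 167;  a_220 = 11
  a_221 = 130;  a_222 = 240;  a_223 = 241;  a_224 = 250;  a_225 = 175;  a_226 = 74
  a_227 = 193;  a_228 = 255;  a_229 = 95;  a_230 = 127;  a_231 = 11;  a_232 = 20
  a_233 = 248;  a_234 = 250;  a_235 = 212;  a_236 = 179
a_237 = 94·179 + 98·212 + 130·250 + 227·248 + 81·20 = 18
a_238 = 94·18 + 98·179 + 130·212 + 227·250 + 81·248 = 240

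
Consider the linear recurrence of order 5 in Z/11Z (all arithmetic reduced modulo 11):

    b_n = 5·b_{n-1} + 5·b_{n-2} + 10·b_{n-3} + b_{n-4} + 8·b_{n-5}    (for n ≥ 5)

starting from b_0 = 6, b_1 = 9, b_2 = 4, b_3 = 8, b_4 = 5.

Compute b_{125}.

10

b_5 = 5·5 + 5·8 + 10·4 + 1·9 + 8·6 = 8
b_6 = 5·8 + 5·5 + 10·8 + 1·4 + 8·9 = 1
b_7 = 5·1 + 5·8 + 10·5 + 1·8 + 8·4 = 3
b_8 = 5·3 + 5·1 + 10·8 + 1·5 + 8·8 = 4
b_9 = 5·4 + 5·3 + 10·1 + 1·8 + 8·5 = 5
b_10 = 5·5 + 5·4 + 10·3 + 1·1 + 8·8 = 8
Continuing the recurrence:
  b_11 = 6;  b_12 = 5;  b_13 = 7;  b_14 = 3;  b_15 = 5;  b_16 = 9
  b_17 = 4;  b_18 = 9;  b_19 = 8;  b_20 = 9;  b_21 = 9;  b_22 = 2
  b_23 = 5;  b_24 = 0;  b_25 = 5;  b_26 = 6;  b_27 = 10;  b_28 = 5
  b_29 = 8;  b_30 = 2;  b_31 = 4;  b_32 = 8;  b_33 = 7;  b_34 = 5
  b_35 = 6;  b_36 = 0;  b_37 = 8;  b_38 = 7;  b_39 = 0;  b_40 = 9
  b_41 = 2;  b_42 = 5;  b_43 = 5;  b_44 = 2;  b_45 = 5;  b_46 = 7
  b_47 = 4;  b_48 = 4;  b_49 = 10;  b_50 = 3;  b_51 = 0;  b_52 = 8
  b_53 = 2;  b_54 = 1;  b_55 = 9;  b_56 = 1;  b_57 = 5;  b_58 = 5
  b_59 = 0;  b_60 = 5;  b_61 = 0;  b_62 = 4;  b_63 = 0;  b_64 = 3
  b_65 = 7;  b_66 = 10;  b_67 = 4;  b_68 = 0;  b_69 = 8;  b_70 = 3
  b_71 = 7;  b_72 = 8;  b_73 = 3;  b_74 = 5;  b_75 = 8;  b_76 = 5
  b_77 = 6;  b_78 = 10;  b_79 = 2;  b_80 = 2;  b_81 = 1;  b_82 = 5
  b_83 = 0;  b_84 = 9;  b_85 = 2;  b_86 = 2;  b_87 = 7;  b_88 = 8
  b_89 = 4;  b_90 = 5;  b_91 = 5;  b_92 = 0;  b_93 = 0;  b_94 = 10
  b_95 = 7;  b_96 = 4;  b_97 = 1;  b_98 = 6;  b_99 = 8;  b_100 = 8
  b_101 = 8;  b_102 = 9;  b_103 = 1;  b_104 = 4;  b_105 = 0;  b_106 = 4
  b_107 = 1;  b_108 = 4;  b_109 = 9;  b_110 = 2;  b_111 = 7;  b_112 = 4
  b_113 = 6;  b_114 = 7;  b_115 = 7;  b_116 = 3;  b_117 = 4;  b_118 = 6
  b_119 = 0;  b_120 = 8;  b_121 = 7;  b_122 = 3;  b_123 = 2
b_124 = 5·2 + 5·3 + 10·7 + 1·8 + 8·0 = 4
b_125 = 5·4 + 5·2 + 10·3 + 1·7 + 8·8 = 10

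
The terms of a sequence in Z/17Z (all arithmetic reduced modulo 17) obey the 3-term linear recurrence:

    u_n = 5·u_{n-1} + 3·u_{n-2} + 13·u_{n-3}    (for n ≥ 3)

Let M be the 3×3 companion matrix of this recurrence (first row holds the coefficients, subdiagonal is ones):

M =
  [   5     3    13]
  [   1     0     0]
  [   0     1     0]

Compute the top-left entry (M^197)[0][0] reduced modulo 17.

(M^197)[0][0] is the top entry after applying M 197 times to the unit state (1, 0, 0). Equivalently it is h_{199} for the auxiliary sequence (h_n) obeying the same recurrence with h_2 = 1 and h_i = 0 for 0 ≤ i < 2:
h_3 = 5·1 + 3·0 + 13·0 = 5
h_4 = 5·5 + 3·1 + 13·0 = 11
h_5 = 5·11 + 3·5 + 13·1 = 15
h_6 = 5·15 + 3·11 + 13·5 = 3
h_7 = 5·3 + 3·15 + 13·11 = 16
h_8 = 5·16 + 3·3 + 13·15 = 12
h_9 = 5·12 + 3·16 + 13·3 = 11
h_10 = 5·11 + 3·12 + 13·16 = 10
h_11 = 5·10 + 3·11 + 13·12 = 1
h_12 = 5·1 + 3·10 + 13·11 = 8
h_13 = 5·8 + 3·1 + 13·10 = 3
h_14 = 5·3 + 3·8 + 13·1 = 1
h_15 = 5·1 + 3·3 + 13·8 = 16
h_16 = 5·16 + 3·1 + 13·3 = 3
h_17 = 5·3 + 3·16 + 13·1 = 8
h_18 = 5·8 + 3·3 + 13·16 = 2
h_19 = 5·2 + 3·8 + 13·3 = 5
h_20 = 5·5 + 3·2 + 13·8 = 16
h_21 = 5·16 + 3·5 + 13·2 = 2
h_22 = 5·2 + 3·16 + 13·5 = 4
h_23 = 5·4 + 3·2 + 13·16 = 13
h_24 = 5·13 + 3·4 + 13·2 = 1
h_25 = 5·1 + 3·13 + 13·4 = 11
h_26 = 5·11 + 3·1 + 13·13 = 6
h_27 = 5·6 + 3·11 + 13·1 = 8
h_28 = 5·8 + 3·6 + 13·11 = 14
h_29 = 5·14 + 3·8 + 13·6 = 2
h_30 = 5·2 + 3·14 + 13·8 = 3
h_31 = 5·3 + 3·2 + 13·14 = 16
h_32 = 5·16 + 3·3 + 13·2 = 13
h_33 = 5·13 + 3·16 + 13·3 = 16
h_34 = 5·16 + 3·13 + 13·16 = 4
h_35 = 5·4 + 3·16 + 13·13 = 16
h_36 = 5·16 + 3·4 + 13·16 = 11
h_37 = 5·11 + 3·16 + 13·4 = 2
h_38 = 5·2 + 3·11 + 13·16 = 13
h_39 = 5·13 + 3·2 + 13·11 = 10
h_40 = 5·10 + 3·13 + 13·2 = 13
h_41 = 5·13 + 3·10 + 13·13 = 9
h_42 = 5·9 + 3·13 + 13·10 = 10
h_43 = 5·10 + 3·9 + 13·13 = 8
h_44 = 5·8 + 3·10 + 13·9 = 0
h_45 = 5·0 + 3·8 + 13·10 = 1
h_46 = 5·1 + 3·0 + 13·8 = 7
h_47 = 5·7 + 3·1 + 13·0 = 4
h_48 = 5·4 + 3·7 + 13·1 = 3
h_49 = 5·3 + 3·4 + 13·7 = 16
h_50 = 5·16 + 3·3 + 13·4 = 5
h_51 = 5·5 + 3·16 + 13·3 = 10
h_52 = 5·10 + 3·5 + 13·16 = 1
h_53 = 5·1 + 3·10 + 13·5 = 15
h_54 = 5·15 + 3·1 + 13·10 = 4
h_55 = 5·4 + 3·15 + 13·1 = 10
h_56 = 5·10 + 3·4 + 13·15 = 2
h_57 = 5·2 + 3·10 + 13·4 = 7
h_58 = 5·7 + 3·2 + 13·10 = 1
h_59 = 5·1 + 3·7 + 13·2 = 1
h_60 = 5·1 + 3·1 + 13·7 = 14
h_61 = 5·14 + 3·1 + 13·1 = 1
h_62 = 5·1 + 3·14 + 13·1 = 9
h_63 = 5·9 + 3·1 + 13·14 = 9
h_64 = 5·9 + 3·9 + 13·1 = 0
h_65 = 5·0 + 3·9 + 13·9 = 8
h_66 = 5·8 + 3·0 + 13·9 = 4
h_67 = 5·4 + 3·8 + 13·0 = 10
h_68 = 5·10 + 3·4 + 13·8 = 13
h_69 = 5·13 + 3·10 + 13·4 = 11
h_70 = 5·11 + 3·13 + 13·10 = 3
h_71 = 5·3 + 3·11 + 13·13 = 13
h_72 = 5·13 + 3·3 + 13·11 = 13
h_73 = 5·13 + 3·13 + 13·3 = 7
h_74 = 5·7 + 3·13 + 13·13 = 5
h_75 = 5·5 + 3·7 + 13·13 = 11
h_76 = 5·11 + 3·5 + 13·7 = 8
h_77 = 5·8 + 3·11 + 13·5 = 2
h_78 = 5·2 + 3·8 + 13·11 = 7
h_79 = 5·7 + 3·2 + 13·8 = 9
h_80 = 5·9 + 3·7 + 13·2 = 7
h_81 = 5·7 + 3·9 + 13·7 = 0
h_82 = 5·0 + 3·7 + 13·9 = 2
h_83 = 5·2 + 3·0 + 13·7 = 16
h_84 = 5·16 + 3·2 + 13·0 = 1
h_85 = 5·1 + 3·16 + 13·2 = 11
h_86 = 5·11 + 3·1 + 13·16 = 11
h_87 = 5·11 + 3·11 + 13·1 = 16
h_88 = 5·16 + 3·11 + 13·11 = 1
h_89 = 5·1 + 3·16 + 13·11 = 9
h_90 = 5·9 + 3·1 + 13·16 = 1
h_91 = 5·1 + 3·9 + 13·1 = 11
h_92 = 5·11 + 3·1 + 13·9 = 5
h_93 = 5·5 + 3·11 + 13·1 = 3
h_94 = 5·3 + 3·5 + 13·11 = 3
h_95 = 5·3 + 3·3 + 13·5 = 4
h_96 = 5·4 + 3·3 + 13·3 = 0
h_97 = 5·0 + 3·4 + 13·3 = 0
h_98 = 5·0 + 3·0 + 13·4 = 1
(h_96, h_97, h_98) = (0, 0, 1) = (h_0, h_1, h_2), so the sequence has period 96.
199 ≡ 7 (mod 96), hence h_199 = h_7 = 16.

16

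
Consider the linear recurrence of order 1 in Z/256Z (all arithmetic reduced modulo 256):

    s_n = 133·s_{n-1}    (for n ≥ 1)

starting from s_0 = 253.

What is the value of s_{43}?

s_1 = 133·253 = 113
s_2 = 133·113 = 181
s_3 = 133·181 = 9
s_4 = 133·9 = 173
s_5 = 133·173 = 225
s_6 = 133·225 = 229
s_7 = 133·229 = 249
s_8 = 133·249 = 93
s_9 = 133·93 = 81
s_10 = 133·81 = 21
s_11 = 133·21 = 233
s_12 = 133·233 = 13
s_13 = 133·13 = 193
s_14 = 133·193 = 69
s_15 = 133·69 = 217
s_16 = 133·217 = 189
s_17 = 133·189 = 49
s_18 = 133·49 = 117
s_19 = 133·117 = 201
s_20 = 133·201 = 109
s_21 = 133·109 = 161
s_22 = 133·161 = 165
s_23 = 133·165 = 185
s_24 = 133·185 = 29
s_25 = 133·29 = 17
s_26 = 133·17 = 213
s_27 = 133·213 = 169
s_28 = 133·169 = 205
s_29 = 133·205 = 129
s_30 = 133·129 = 5
s_31 = 133·5 = 153
s_32 = 133·153 = 125
s_33 = 133·125 = 241
s_34 = 133·241 = 53
s_35 = 133·53 = 137
s_36 = 133·137 = 45
s_37 = 133·45 = 97
s_38 = 133·97 = 101
s_39 = 133·101 = 121
s_40 = 133·121 = 221
s_41 = 133·221 = 209
s_42 = 133·209 = 149
s_43 = 133·149 = 105

105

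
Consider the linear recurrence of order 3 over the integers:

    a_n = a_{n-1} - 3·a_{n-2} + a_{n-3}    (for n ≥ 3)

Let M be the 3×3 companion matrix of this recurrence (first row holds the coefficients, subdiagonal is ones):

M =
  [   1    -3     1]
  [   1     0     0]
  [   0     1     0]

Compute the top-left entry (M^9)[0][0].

(M^9)[0][0] is the top entry after applying M 9 times to the unit state (1, 0, 0). Equivalently it is h_{11} for the auxiliary sequence (h_n) obeying the same recurrence with h_2 = 1 and h_i = 0 for 0 ≤ i < 2:
h_3 = 1·1 + -3·0 + 1·0 = 1
h_4 = 1·1 + -3·1 + 1·0 = -2
h_5 = 1·-2 + -3·1 + 1·1 = -4
h_6 = 1·-4 + -3·-2 + 1·1 = 3
h_7 = 1·3 + -3·-4 + 1·-2 = 13
h_8 = 1·13 + -3·3 + 1·-4 = 0
h_9 = 1·0 + -3·13 + 1·3 = -36
h_10 = 1·-36 + -3·0 + 1·13 = -23
h_11 = 1·-23 + -3·-36 + 1·0 = 85

85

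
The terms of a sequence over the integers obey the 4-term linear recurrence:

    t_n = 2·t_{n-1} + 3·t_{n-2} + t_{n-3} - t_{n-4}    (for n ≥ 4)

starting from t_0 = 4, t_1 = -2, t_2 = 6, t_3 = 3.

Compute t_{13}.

394359

t_4 = 2·3 + 3·6 + 1·-2 + -1·4 = 18
t_5 = 2·18 + 3·3 + 1·6 + -1·-2 = 53
t_6 = 2·53 + 3·18 + 1·3 + -1·6 = 157
t_7 = 2·157 + 3·53 + 1·18 + -1·3 = 488
t_8 = 2·488 + 3·157 + 1·53 + -1·18 = 1482
t_9 = 2·1482 + 3·488 + 1·157 + -1·53 = 4532
t_10 = 2·4532 + 3·1482 + 1·488 + -1·157 = 13841
t_11 = 2·13841 + 3·4532 + 1·1482 + -1·488 = 42272
t_12 = 2·42272 + 3·13841 + 1·4532 + -1·1482 = 129117
t_13 = 2·129117 + 3·42272 + 1·13841 + -1·4532 = 394359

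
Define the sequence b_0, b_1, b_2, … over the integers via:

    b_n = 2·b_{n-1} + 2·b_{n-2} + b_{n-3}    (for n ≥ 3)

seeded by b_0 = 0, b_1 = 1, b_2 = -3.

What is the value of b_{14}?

-430019

b_3 = 2·-3 + 2·1 + 1·0 = -4
b_4 = 2·-4 + 2·-3 + 1·1 = -13
b_5 = 2·-13 + 2·-4 + 1·-3 = -37
b_6 = 2·-37 + 2·-13 + 1·-4 = -104
b_7 = 2·-104 + 2·-37 + 1·-13 = -295
b_8 = 2·-295 + 2·-104 + 1·-37 = -835
b_9 = 2·-835 + 2·-295 + 1·-104 = -2364
b_10 = 2·-2364 + 2·-835 + 1·-295 = -6693
b_11 = 2·-6693 + 2·-2364 + 1·-835 = -18949
b_12 = 2·-18949 + 2·-6693 + 1·-2364 = -53648
b_13 = 2·-53648 + 2·-18949 + 1·-6693 = -151887
b_14 = 2·-151887 + 2·-53648 + 1·-18949 = -430019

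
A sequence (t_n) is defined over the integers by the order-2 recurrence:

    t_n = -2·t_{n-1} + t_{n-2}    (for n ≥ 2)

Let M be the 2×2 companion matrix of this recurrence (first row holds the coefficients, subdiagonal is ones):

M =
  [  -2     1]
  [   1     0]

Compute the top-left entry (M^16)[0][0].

(M^16)[0][0] is the top entry after applying M 16 times to the unit state (1, 0). Equivalently it is h_{17} for the auxiliary sequence (h_n) obeying the same recurrence with h_1 = 1 and h_i = 0 for 0 ≤ i < 1:
h_2 = -2·1 + 1·0 = -2
h_3 = -2·-2 + 1·1 = 5
h_4 = -2·5 + 1·-2 = -12
h_5 = -2·-12 + 1·5 = 29
h_6 = -2·29 + 1·-12 = -70
h_7 = -2·-70 + 1·29 = 169
h_8 = -2·169 + 1·-70 = -408
h_9 = -2·-408 + 1·169 = 985
h_10 = -2·985 + 1·-408 = -2378
h_11 = -2·-2378 + 1·985 = 5741
h_12 = -2·5741 + 1·-2378 = -13860
h_13 = -2·-13860 + 1·5741 = 33461
h_14 = -2·33461 + 1·-13860 = -80782
h_15 = -2·-80782 + 1·33461 = 195025
h_16 = -2·195025 + 1·-80782 = -470832
h_17 = -2·-470832 + 1·195025 = 1136689

1136689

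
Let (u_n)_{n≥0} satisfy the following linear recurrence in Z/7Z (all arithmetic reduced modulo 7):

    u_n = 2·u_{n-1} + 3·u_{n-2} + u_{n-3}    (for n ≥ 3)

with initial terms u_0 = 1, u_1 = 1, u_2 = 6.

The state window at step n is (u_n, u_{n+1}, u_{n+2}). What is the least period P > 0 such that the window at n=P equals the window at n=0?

12

n=0: window = (1, 1, 6)
n=1: window = (1, 6, 2)
n=2: window = (6, 2, 2)
n=3: window = (2, 2, 2)
n=4: window = (2, 2, 5)
n=5: window = (2, 5, 4)
n=6: window = (5, 4, 4)
n=7: window = (4, 4, 4)
n=8: window = (4, 4, 3)
n=9: window = (4, 3, 1)
n=10: window = (3, 1, 1)
n=11: window = (1, 1, 1)
n=12: window = (1, 1, 6)
window at n=12 equals window at n=0 → period = 12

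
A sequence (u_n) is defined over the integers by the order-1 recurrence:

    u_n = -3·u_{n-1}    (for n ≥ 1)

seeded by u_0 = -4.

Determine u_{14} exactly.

u_1 = -3·-4 = 12
u_2 = -3·12 = -36
u_3 = -3·-36 = 108
u_4 = -3·108 = -324
u_5 = -3·-324 = 972
u_6 = -3·972 = -2916
u_7 = -3·-2916 = 8748
u_8 = -3·8748 = -26244
u_9 = -3·-26244 = 78732
u_10 = -3·78732 = -236196
u_11 = -3·-236196 = 708588
u_12 = -3·708588 = -2125764
u_13 = -3·-2125764 = 6377292
u_14 = -3·6377292 = -19131876

-19131876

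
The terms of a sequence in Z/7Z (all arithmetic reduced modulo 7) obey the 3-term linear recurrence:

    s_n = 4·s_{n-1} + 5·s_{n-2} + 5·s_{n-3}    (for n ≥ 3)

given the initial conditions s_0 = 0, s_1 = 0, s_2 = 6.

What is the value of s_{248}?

s_3 = 4·6 + 5·0 + 5·0 = 3
s_4 = 4·3 + 5·6 + 5·0 = 0
s_5 = 4·0 + 5·3 + 5·6 = 3
s_6 = 4·3 + 5·0 + 5·3 = 6
s_7 = 4·6 + 5·3 + 5·0 = 4
s_8 = 4·4 + 5·6 + 5·3 = 5
Continuing the recurrence:
  s_9 = 0;  s_10 = 3;  s_11 = 2;  s_12 = 2;  s_13 = 5;  s_14 = 5
  s_15 = 6;  s_16 = 4;  s_17 = 1;  s_18 = 5;  s_19 = 3;  s_20 = 0
  s_21 = 5;  s_22 = 0;  s_23 = 4;  s_24 = 6;  s_25 = 2;  s_26 = 2
  s_27 = 6;  s_28 = 2;  s_29 = 6;  s_30 = 1;  s_31 = 2;  s_32 = 1
  s_33 = 5;  s_34 = 0;  s_35 = 2;  s_36 = 5;  s_37 = 2;  s_38 = 1
  s_39 = 4;  s_40 = 3;  s_41 = 2;  s_42 = 1;  s_43 = 1;  s_44 = 5
  s_45 = 2;  s_46 = 3;  s_47 = 5;  s_48 = 3;  s_49 = 3;  s_50 = 3
  s_51 = 0;  s_52 = 2;  s_53 = 2;  s_54 = 4;  s_55 = 1;  s_56 = 6
  s_57 = 0;  s_58 = 0;  s_59 = 2;  s_60 = 1;  s_61 = 0;  s_62 = 1
  s_63 = 2;  s_64 = 6;  s_65 = 4;  s_66 = 0;  s_67 = 1;  s_68 = 3
  s_69 = 3;  s_70 = 4;  s_71 = 4;  s_72 = 2;  s_73 = 6;  s_74 = 5
  s_75 = 4;  s_76 = 1;  s_77 = 0;  s_78 = 4;  s_79 = 0;  s_80 = 6
  s_81 = 2;  s_82 = 3;  s_83 = 3;  s_84 = 2;  s_85 = 3;  s_86 = 2
  s_87 = 5;  s_88 = 3;  s_89 = 5;  s_90 = 4;  s_91 = 0;  s_92 = 3
  s_93 = 4;  s_94 = 3;  s_95 = 5;  s_96 = 6;  s_97 = 1;  s_98 = 3
  s_99 = 5;  s_100 = 5;  s_101 = 4;  s_102 = 3;  s_103 = 1;  s_104 = 4
  s_105 = 1;  s_106 = 1;  s_107 = 1;  s_108 = 0;  s_109 = 3;  s_110 = 3
  s_111 = 6;  s_112 = 5;  s_113 = 2;  s_114 = 0;  s_115 = 0;  s_116 = 3
  s_117 = 5;  s_118 = 0;  s_119 = 5;  s_120 = 3;  s_121 = 2;  s_122 = 6
  s_123 = 0;  s_124 = 5;  s_125 = 1;  s_126 = 1;  s_127 = 6;  s_128 = 6
  s_129 = 3;  s_130 = 2;  s_131 = 4;  s_132 = 6;  s_133 = 5;  s_134 = 0
  s_135 = 6;  s_136 = 0;  s_137 = 2;  s_138 = 3;  s_139 = 1;  s_140 = 1
  s_141 = 3;  s_142 = 1;  s_143 = 3;  s_144 = 4;  s_145 = 1;  s_146 = 4
  s_147 = 6;  s_148 = 0;  s_149 = 1;  s_150 = 6;  s_151 = 1;  s_152 = 4
  s_153 = 2;  s_154 = 5;  s_155 = 1;  s_156 = 4;  s_157 = 4;  s_158 = 6
  s_159 = 1;  s_160 = 5;  s_161 = 6;  s_162 = 5;  s_163 = 5;  s_164 = 5
  s_165 = 0;  s_166 = 1;  s_167 = 1;  s_168 = 2;  s_169 = 4;  s_170 = 3
  s_171 = 0;  s_172 = 0;  s_173 = 1;  s_174 = 4;  s_175 = 0;  s_176 = 4
  s_177 = 1;  s_178 = 3;  s_179 = 2;  s_180 = 0;  s_181 = 4;  s_182 = 5
  s_183 = 5;  s_184 = 2;  s_185 = 2;  s_186 = 1;  s_187 = 3;  s_188 = 6
  s_189 = 2;  s_190 = 4;  s_191 = 0;  s_192 = 2;  s_193 = 0;  s_194 = 3
  s_195 = 1;  s_196 = 5;  s_197 = 5;  s_198 = 1;  s_199 = 5;  s_200 = 1
  s_201 = 6;  s_202 = 5;  s_203 = 6;  s_204 = 2;  s_205 = 0;  s_206 = 5
  s_207 = 2;  s_208 = 5;  s_209 = 6;  s_210 = 3;  s_211 = 4;  s_212 = 5
  s_213 = 6;  s_214 = 6;  s_215 = 2;  s_216 = 5;  s_217 = 4;  s_218 = 2
  s_219 = 4;  s_220 = 4;  s_221 = 4;  s_222 = 0;  s_223 = 5;  s_224 = 5
  s_225 = 3;  s_226 = 6;  s_227 = 1;  s_228 = 0;  s_229 = 0;  s_230 = 5
  s_231 = 6;  s_232 = 0;  s_233 = 6;  s_234 = 5;  s_235 = 1;  s_236 = 3
  s_237 = 0;  s_238 = 6;  s_239 = 4;  s_240 = 4;  s_241 = 3;  s_242 = 3
  s_243 = 5;  s_244 = 1;  s_245 = 2;  s_246 = 3
s_247 = 4·3 + 5·2 + 5·1 = 6
s_248 = 4·6 + 5·3 + 5·2 = 0

0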